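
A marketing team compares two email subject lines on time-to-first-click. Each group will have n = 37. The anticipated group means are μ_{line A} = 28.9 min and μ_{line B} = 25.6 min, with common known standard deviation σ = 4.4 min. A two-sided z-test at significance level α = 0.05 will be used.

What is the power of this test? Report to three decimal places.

Standardized effect: d = |μ_{line A} − μ_{line B}| / σ = |28.9 − 25.6| / 4.4 = 0.7500
Noncentrality parameter: δ = d·√(n/2) = 0.7500 × √(37/2) = 3.2259
Critical value for a two-sided test at α = 0.05: z_{α/2} = 1.960.
Power = Φ(δ − 1.960) + Φ(−δ − 1.960) = Φ(1.266) + Φ(-5.186) = 0.8972 + 0.0000 = 0.8972.

Power ≈ 0.897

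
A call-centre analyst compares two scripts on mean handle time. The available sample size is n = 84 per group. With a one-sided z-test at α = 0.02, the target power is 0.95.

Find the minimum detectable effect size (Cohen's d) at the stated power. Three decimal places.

d ≈ 0.571

Required noncentrality: δ = z_{0.02} + z_{0.05} = 2.054 + 1.645 = 3.699.
δ = d·√(n/2) ⇒ d = δ/√(n/2) = 3.699/√(84/2) = 0.5707.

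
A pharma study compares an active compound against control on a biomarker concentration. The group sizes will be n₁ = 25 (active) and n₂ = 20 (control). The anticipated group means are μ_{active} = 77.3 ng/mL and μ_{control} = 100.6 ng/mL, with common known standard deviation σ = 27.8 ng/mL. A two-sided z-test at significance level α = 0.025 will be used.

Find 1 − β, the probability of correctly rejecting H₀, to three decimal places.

Power ≈ 0.710

Standardized effect: d = |μ_{active} − μ_{control}| / σ = |77.3 − 100.6| / 27.8 = 0.8381
Noncentrality parameter: δ = d / √(1/n₁ + 1/n₂) = 0.8381 / √(1/25 + 1/20) = 2.7938
Critical value for a two-sided test at α = 0.025: z_{α/2} = 2.241.
Power = Φ(δ − 2.241) + Φ(−δ − 2.241) = Φ(0.552) + Φ(-5.035) = 0.7096 + 0.0000 = 0.7097.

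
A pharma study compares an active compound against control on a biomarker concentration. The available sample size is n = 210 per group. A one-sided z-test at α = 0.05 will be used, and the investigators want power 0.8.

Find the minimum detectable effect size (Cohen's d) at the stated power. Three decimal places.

d ≈ 0.243

Required noncentrality: δ = z_{0.05} + z_{0.20} = 1.645 + 0.842 = 2.486.
δ = d·√(n/2) ⇒ d = δ/√(n/2) = 2.486/√(210/2) = 0.2427.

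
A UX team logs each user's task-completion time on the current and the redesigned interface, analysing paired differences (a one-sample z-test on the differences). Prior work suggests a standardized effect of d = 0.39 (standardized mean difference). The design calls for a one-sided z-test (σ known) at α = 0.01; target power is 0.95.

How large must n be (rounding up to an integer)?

For power 0.95 need Φ(δ − z_{0.01}) = 0.95, so δ = z_{0.01} + z_{0.05} = 2.326 + 1.645 = 3.971.
δ = d·√n ⇒ n = (δ/d)² = (3.971 / 0.39)² = 103.68.
Rounding up, n = 104.

n = 104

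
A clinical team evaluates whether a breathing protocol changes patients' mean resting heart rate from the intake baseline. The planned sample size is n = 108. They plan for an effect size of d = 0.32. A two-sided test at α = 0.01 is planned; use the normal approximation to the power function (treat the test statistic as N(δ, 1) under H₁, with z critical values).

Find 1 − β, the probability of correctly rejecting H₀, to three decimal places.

Noncentrality parameter: δ = d·√n = 0.32 × √108 = 3.3255
Two-sided α = 0.01 → critical value z_{0.005} = 2.576.
Power = Φ(δ − 2.576) + Φ(−δ − 2.576) = Φ(0.750) + Φ(-5.901) = 0.7733 + 0.0000 = 0.7733.

Power ≈ 0.773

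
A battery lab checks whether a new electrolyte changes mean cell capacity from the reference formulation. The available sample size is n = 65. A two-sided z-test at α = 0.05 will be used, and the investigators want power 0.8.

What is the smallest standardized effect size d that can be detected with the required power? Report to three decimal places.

d ≈ 0.347

Need Φ(δ − 1.960) = 0.8, so δ = 1.960 + 0.842 = 2.802.
(The second rejection-region term Φ(−δ − z_{α/2}) is negligible and dropped.)
δ = d·√n ⇒ d = δ/√n = 2.802/√65 = 0.3475.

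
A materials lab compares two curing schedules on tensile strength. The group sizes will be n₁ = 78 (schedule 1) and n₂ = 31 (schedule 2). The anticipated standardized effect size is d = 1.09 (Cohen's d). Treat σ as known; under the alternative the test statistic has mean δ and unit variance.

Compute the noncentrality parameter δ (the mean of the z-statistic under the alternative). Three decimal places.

δ ≈ 5.134

δ = d / √(1/n₁ + 1/n₂) = 1.09 / √(1/78 + 1/31) = 5.1338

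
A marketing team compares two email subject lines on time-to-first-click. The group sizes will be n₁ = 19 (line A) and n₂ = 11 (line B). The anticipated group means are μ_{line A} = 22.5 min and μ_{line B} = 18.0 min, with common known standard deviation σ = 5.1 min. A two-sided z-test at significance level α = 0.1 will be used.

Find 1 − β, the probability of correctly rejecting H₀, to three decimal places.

Standardized effect: d = |μ_{line A} − μ_{line B}| / σ = |22.5 − 18.0| / 5.1 = 0.8824
Noncentrality parameter: δ = d / √(1/n₁ + 1/n₂) = 0.8824 / √(1/19 + 1/11) = 2.3289
Two-sided α = 0.1 → critical value z_{0.05} = 1.645.
Power = Φ(δ − 1.645) + Φ(−δ − 1.645) = Φ(0.684) + Φ(-3.974) = 0.7530 + 0.0000 = 0.7531.

Power ≈ 0.753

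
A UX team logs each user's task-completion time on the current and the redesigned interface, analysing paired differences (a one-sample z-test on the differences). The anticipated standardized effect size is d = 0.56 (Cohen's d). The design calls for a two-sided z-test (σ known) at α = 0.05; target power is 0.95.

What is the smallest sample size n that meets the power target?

Set Φ(δ − 1.960) = 0.95; then δ − 1.960 = Φ⁻¹(0.95) = 1.645, giving δ = 3.605.
(The Φ(−δ − z_{α/2}) term is vanishingly small for δ > 0 and is dropped in the standard sample-size formula.)
δ = d·√n ⇒ n = (δ/d)² = (3.605 / 0.56)² = 41.44.
Round up to the next whole unit.

n = 42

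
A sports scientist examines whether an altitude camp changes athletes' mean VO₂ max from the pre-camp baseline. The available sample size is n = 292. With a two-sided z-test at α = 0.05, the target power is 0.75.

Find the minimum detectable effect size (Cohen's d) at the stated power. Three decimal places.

d ≈ 0.154

Required noncentrality: δ = z_{0.025} + z_{0.25} = 1.960 + 0.674 = 2.634.
(The second rejection-region term Φ(−δ − z_{α/2}) is negligible and dropped.)
δ = d·√n ⇒ d = δ/√n = 2.634/√292 = 0.1542.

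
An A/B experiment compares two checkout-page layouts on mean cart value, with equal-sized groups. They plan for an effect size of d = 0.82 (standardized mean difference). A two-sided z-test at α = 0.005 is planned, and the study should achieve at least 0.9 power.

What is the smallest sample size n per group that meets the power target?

Set Φ(δ − 2.807) = 0.9; then δ − 2.807 = Φ⁻¹(0.9) = 1.282, giving δ = 4.089.
(The Φ(−δ − z_{α/2}) term is vanishingly small for δ > 0 and is dropped in the standard sample-size formula.)
δ = d·√(n/2) ⇒ n = 2(δ/d)² = 2 × (4.089 / 0.82)² = 49.72.
Rounding up, n = 50 per group.

n = 50 per group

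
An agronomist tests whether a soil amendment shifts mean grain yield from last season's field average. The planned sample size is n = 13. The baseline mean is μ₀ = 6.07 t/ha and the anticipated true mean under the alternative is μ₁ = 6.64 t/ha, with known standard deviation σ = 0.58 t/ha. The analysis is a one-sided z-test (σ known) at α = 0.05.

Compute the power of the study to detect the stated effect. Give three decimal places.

Standardized effect: d = |μ₁ − μ₀| / σ = |6.64 − 6.07| / 0.58 = 0.9828
Noncentrality parameter: δ = d·√n = 0.9828 × √13 = 3.5434
Critical value for a one-sided test at α = 0.05: z_α = 1.645.
Power = Φ(δ − 1.645) = Φ(1.899) = 0.9712.

Power ≈ 0.971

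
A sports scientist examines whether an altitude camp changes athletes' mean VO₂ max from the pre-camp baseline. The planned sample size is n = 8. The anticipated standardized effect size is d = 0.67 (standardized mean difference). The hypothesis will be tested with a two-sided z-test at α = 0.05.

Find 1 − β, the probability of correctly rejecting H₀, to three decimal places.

Power ≈ 0.474

Noncentrality parameter: δ = d·√n = 0.67 × √8 = 1.8950
Two-sided α = 0.05 → critical value z_{0.025} = 1.960.
Power = Φ(δ − 1.960) + Φ(−δ − 1.960) = Φ(-0.065) + Φ(-3.855) = 0.4741 + 0.0001 = 0.4742.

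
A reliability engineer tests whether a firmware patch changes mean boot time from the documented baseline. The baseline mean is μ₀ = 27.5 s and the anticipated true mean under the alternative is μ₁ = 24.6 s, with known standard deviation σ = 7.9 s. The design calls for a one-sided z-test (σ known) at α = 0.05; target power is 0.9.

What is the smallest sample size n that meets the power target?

n = 64

Standardized effect: d = |μ₁ − μ₀| / σ = |24.6 − 27.5| / 7.9 = 0.3671
Set Φ(δ − 1.645) = 0.9; then δ − 1.645 = Φ⁻¹(0.9) = 1.282, giving δ = 2.926.
δ = d·√n ⇒ n = (δ/d)² = (2.926 / 0.3671)² = 63.55.
Round up to the next whole unit.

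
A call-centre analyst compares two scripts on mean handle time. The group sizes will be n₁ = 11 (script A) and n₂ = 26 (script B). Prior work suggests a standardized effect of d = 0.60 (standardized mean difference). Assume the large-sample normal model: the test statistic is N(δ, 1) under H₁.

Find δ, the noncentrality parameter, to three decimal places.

The noncentrality parameter scales effect size by the design's sample-size factor: δ = d / √(1/n₁ + 1/n₂) = 0.60 / √(1/11 + 1/26) = 1.6681

δ ≈ 1.668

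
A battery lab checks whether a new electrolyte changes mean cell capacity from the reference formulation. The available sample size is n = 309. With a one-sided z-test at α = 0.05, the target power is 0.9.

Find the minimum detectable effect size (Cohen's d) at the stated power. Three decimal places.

Need Φ(δ − 1.645) = 0.9, so δ = 1.645 + 1.282 = 2.926.
δ = d·√n ⇒ d = δ/√n = 2.926/√309 = 0.1665.

d ≈ 0.166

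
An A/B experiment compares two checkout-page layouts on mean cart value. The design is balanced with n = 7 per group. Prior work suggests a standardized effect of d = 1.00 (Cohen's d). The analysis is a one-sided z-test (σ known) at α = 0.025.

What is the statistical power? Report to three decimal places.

Power ≈ 0.464

Noncentrality parameter: λ = d·√(n/2) = 1.00 × √(7/2) = 1.8708
Critical value for a one-sided test at α = 0.025: z_α = 1.960.
Power = Φ(λ − 1.960) = Φ(-0.089) = 0.4645.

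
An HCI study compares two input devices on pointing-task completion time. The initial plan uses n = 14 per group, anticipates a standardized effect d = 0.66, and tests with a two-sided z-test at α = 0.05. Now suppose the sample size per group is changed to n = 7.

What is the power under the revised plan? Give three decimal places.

With n = 7 per group: δ = d·√(n/2) = 0.66 × √(7/2) = 1.2347. Critical value z_{0.025} = 1.960.
Revised power = Φ(δ − 1.960) + Φ(−δ − 1.960) = Φ(-0.725) + Φ(-3.195) = 0.2342 + 0.0007 = 0.2349.

Power ≈ 0.235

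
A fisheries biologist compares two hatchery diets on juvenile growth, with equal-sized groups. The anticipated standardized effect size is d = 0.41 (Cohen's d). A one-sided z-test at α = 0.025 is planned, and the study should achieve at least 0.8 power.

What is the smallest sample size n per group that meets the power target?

n = 94 per group

For power 0.8 need Φ(δ − z_{0.025}) = 0.8, so δ = z_{0.025} + z_{0.20} = 1.960 + 0.842 = 2.802.
δ = d·√(n/2) ⇒ n = 2(δ/d)² = 2 × (2.802 / 0.41)² = 93.38.
Rounding up, n = 94 per group.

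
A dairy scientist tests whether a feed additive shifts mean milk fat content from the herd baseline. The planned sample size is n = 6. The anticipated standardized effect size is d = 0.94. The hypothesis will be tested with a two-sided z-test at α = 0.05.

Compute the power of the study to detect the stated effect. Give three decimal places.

Noncentrality parameter: δ = d·√n = 0.94 × √6 = 2.3025
Critical value for a two-sided test at α = 0.05: z_{α/2} = 1.960.
Power = Φ(δ − 1.960) + Φ(−δ − 1.960) = Φ(0.343) + Φ(-4.262) = 0.6340 + 0.0000 = 0.6340.

Power ≈ 0.634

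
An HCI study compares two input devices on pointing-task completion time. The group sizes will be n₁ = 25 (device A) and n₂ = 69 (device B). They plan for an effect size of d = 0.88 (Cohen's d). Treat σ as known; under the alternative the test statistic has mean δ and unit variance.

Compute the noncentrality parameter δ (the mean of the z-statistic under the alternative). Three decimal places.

δ ≈ 3.770

δ = d / √(1/n₁ + 1/n₂) = 0.88 / √(1/25 + 1/69) = 3.7698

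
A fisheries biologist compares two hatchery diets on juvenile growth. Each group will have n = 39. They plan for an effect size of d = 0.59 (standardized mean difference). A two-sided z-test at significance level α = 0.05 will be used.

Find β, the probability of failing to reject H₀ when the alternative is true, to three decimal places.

β ≈ 0.259

Noncentrality parameter: λ = d·√(n/2) = 0.59 × √(39/2) = 2.6054
Two-sided α = 0.05 → critical value z_{0.025} = 1.960.
Power = Φ(λ − 1.960) + Φ(−λ − 1.960) = Φ(0.645) + Φ(-4.565) = 0.7407 + 0.0000 = 0.7407.
Type II error: β = 1 − power = 1 − 0.7407 = 0.2593.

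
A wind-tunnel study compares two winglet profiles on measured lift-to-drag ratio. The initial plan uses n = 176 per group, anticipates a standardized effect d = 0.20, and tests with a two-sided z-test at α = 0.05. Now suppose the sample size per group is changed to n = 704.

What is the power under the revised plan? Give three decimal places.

With n = 704 per group: δ = d·√(n/2) = 0.20 × √(704/2) = 3.7523. Critical value z_{0.025} = 1.960.
Revised power = Φ(δ − 1.960) + Φ(−δ − 1.960) = Φ(1.792) + Φ(-5.712) = 0.9635 + 0.0000 = 0.9635.

Power ≈ 0.963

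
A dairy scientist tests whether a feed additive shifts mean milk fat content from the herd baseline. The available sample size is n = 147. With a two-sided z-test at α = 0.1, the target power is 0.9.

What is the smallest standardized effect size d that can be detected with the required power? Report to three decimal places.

Required noncentrality: δ = z_{0.05} + z_{0.10} = 1.645 + 1.282 = 2.926.
(Lower-tail contribution to power is negligible for δ > 0.)
δ = d·√n ⇒ d = δ/√n = 2.926/√147 = 0.2414.

d ≈ 0.241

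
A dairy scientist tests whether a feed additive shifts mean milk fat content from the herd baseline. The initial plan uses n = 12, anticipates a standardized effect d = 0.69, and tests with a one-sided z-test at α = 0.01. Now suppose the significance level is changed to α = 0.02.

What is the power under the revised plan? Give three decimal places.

Power ≈ 0.632

δ = d·√n = 0.69 × √12 = 2.3902 (unchanged). New critical value: z_{0.02} = 2.054.
Revised power = Φ(δ − 2.054) = Φ(0.336) = 0.6317.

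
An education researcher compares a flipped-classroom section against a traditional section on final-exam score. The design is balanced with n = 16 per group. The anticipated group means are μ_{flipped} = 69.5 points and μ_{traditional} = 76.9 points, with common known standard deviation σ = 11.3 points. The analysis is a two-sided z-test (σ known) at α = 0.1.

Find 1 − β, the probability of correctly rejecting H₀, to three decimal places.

Power ≈ 0.582

Standardized effect: d = |μ_{flipped} − μ_{traditional}| / σ = |69.5 − 76.9| / 11.3 = 0.6549
Noncentrality parameter: δ = d·√(n/2) = 0.6549 × √(16/2) = 1.8522
Critical value for a two-sided test at α = 0.1: z_{α/2} = 1.645.
Power = Φ(δ − 1.645) + Φ(−δ − 1.645) = Φ(0.207) + Φ(-3.497) = 0.5821 + 0.0002 = 0.5824.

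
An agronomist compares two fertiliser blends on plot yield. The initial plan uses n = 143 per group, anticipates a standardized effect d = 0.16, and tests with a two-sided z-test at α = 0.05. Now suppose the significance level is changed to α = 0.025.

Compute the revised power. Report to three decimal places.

Power ≈ 0.187

δ = d·√(n/2) = 0.16 × √(143/2) = 1.3529 (unchanged). New critical value: z_{0.0125} = 2.241.
Revised power = Φ(δ − 2.241) + Φ(−δ − 2.241) = Φ(-0.888) + Φ(-3.594) = 0.1871 + 0.0002 = 0.1873.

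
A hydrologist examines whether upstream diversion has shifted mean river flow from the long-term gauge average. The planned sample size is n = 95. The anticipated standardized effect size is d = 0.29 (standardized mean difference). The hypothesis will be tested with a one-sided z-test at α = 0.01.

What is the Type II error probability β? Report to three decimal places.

β ≈ 0.308

Noncentrality parameter: δ = d·√n = 0.29 × √95 = 2.8266
One-sided α = 0.01 → critical value z_{0.01} = 2.326.
Power = P(Z > 2.326 − δ) = Φ(0.500) = 0.6915.
Type II error: β = 1 − power = 1 − 0.6915 = 0.3085.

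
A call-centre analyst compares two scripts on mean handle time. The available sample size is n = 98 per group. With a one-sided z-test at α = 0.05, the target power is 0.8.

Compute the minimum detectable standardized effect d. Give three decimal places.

d ≈ 0.355

Required noncentrality: δ = z_{0.05} + z_{0.20} = 1.645 + 0.842 = 2.486.
δ = d·√(n/2) ⇒ d = δ/√(n/2) = 2.486/√(98/2) = 0.3552.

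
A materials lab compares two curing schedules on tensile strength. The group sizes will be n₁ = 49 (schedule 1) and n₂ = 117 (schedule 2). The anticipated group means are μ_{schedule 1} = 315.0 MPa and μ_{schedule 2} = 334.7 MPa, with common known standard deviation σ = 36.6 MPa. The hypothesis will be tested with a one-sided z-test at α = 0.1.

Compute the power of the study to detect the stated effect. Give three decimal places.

Standardized effect: d = |μ_{schedule 1} − μ_{schedule 2}| / σ = |315.0 − 334.7| / 36.6 = 0.5383
Noncentrality parameter: δ = d / √(1/n₁ + 1/n₂) = 0.5383 / √(1/49 + 1/117) = 3.1632
One-sided α = 0.1 → critical value z_{0.1} = 1.282.
Power = Φ(δ − 1.282) = Φ(1.882) = 0.9701.

Power ≈ 0.970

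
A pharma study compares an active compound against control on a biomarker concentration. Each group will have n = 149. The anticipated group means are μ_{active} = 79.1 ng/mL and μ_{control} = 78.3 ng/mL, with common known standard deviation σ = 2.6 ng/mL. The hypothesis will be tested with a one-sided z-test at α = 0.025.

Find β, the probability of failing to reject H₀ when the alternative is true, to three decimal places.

Standardized effect: d = |μ_{active} − μ_{control}| / σ = |79.1 − 78.3| / 2.6 = 0.3077
Noncentrality parameter: δ = d·√(n/2) = 0.3077 × √(149/2) = 2.6558
Critical value for a one-sided test at α = 0.025: z_α = 1.960.
Power = Φ(δ − 1.960) = Φ(0.696) = 0.7567.
Type II error: β = 1 − power = 1 − 0.7567 = 0.2433.

β ≈ 0.243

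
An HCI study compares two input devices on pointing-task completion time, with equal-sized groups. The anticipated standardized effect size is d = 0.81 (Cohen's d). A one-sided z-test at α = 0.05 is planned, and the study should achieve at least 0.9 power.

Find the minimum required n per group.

For power 0.9 need Φ(δ − z_{0.05}) = 0.9, so δ = z_{0.05} + z_{0.10} = 1.645 + 1.282 = 2.926.
δ = d·√(n/2) ⇒ n = 2(δ/d)² = 2 × (2.926 / 0.81)² = 26.11.
Round up to the next whole unit.

n = 27 per group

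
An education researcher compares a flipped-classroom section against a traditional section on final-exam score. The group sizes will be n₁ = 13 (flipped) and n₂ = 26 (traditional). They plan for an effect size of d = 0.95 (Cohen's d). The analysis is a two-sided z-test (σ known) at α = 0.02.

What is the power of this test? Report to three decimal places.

Noncentrality parameter: δ = d / √(1/n₁ + 1/n₂) = 0.95 / √(1/13 + 1/26) = 2.7967
Critical value for a two-sided test at α = 0.02: z_{α/2} = 2.326.
Power = Φ(δ − 2.326) + Φ(−δ − 2.326) = Φ(0.470) + Φ(-5.123) = 0.6810 + 0.0000 = 0.6810.

Power ≈ 0.681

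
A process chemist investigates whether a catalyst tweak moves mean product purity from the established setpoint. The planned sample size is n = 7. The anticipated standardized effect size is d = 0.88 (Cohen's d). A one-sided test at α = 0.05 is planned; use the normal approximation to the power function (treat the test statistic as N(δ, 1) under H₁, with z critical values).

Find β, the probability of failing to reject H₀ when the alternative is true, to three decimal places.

β ≈ 0.247

Noncentrality parameter: δ = d·√n = 0.88 × √7 = 2.3283
One-sided α = 0.05 → critical value z_{0.05} = 1.645.
Power = Φ(δ − 1.645) = Φ(0.683) = 0.7528.
Type II error: β = 1 − power = 1 − 0.7528 = 0.2472.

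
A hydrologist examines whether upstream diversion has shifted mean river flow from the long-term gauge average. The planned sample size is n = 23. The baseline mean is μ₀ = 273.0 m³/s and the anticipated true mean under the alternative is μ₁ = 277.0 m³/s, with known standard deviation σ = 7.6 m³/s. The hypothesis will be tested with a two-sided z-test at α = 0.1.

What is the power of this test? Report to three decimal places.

Power ≈ 0.810

Standardized effect: d = |μ₁ − μ₀| / σ = |277.0 − 273.0| / 7.6 = 0.5263
Noncentrality parameter: δ = d·√n = 0.5263 × √23 = 2.5241
Two-sided α = 0.1 → critical value z_{0.05} = 1.645.
Power = Φ(δ − 1.645) + Φ(−δ − 1.645) = Φ(0.879) + Φ(-4.169) = 0.8104 + 0.0000 = 0.8104.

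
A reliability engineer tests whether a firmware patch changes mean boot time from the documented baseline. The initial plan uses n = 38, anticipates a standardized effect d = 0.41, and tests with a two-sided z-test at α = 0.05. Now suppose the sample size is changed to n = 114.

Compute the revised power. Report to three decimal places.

Power ≈ 0.992

With n = 114: δ = d·√n = 0.41 × √114 = 4.3776. Critical value z_{0.025} = 1.960.
Revised power = Φ(δ − 1.960) + Φ(−δ − 1.960) = Φ(2.418) + Φ(-6.338) = 0.9922 + 0.0000 = 0.9922.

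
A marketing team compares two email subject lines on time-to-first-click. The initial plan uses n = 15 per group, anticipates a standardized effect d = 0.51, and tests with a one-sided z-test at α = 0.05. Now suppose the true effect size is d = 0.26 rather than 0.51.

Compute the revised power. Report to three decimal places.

Power ≈ 0.175

With d = 0.26: δ = d·√(n/2) = 0.26 × √(15/2) = 0.7120. Critical value z_{0.05} = 1.645.
Revised power = P(Z > 1.645 − δ) = Φ(-0.933) = 0.1755.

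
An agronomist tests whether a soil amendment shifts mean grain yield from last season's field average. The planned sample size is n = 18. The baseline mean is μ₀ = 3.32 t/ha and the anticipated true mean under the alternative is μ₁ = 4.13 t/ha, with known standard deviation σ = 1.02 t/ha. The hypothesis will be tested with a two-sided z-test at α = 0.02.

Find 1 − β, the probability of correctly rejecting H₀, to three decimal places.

Power ≈ 0.851

Standardized effect: d = |μ₁ − μ₀| / σ = |4.13 − 3.32| / 1.02 = 0.7941
Noncentrality parameter: λ = d·√n = 0.7941 × √18 = 3.3692
Critical value for a two-sided test at α = 0.02: z_{α/2} = 2.326.
Power = Φ(λ − 2.326) + Φ(−λ − 2.326) = Φ(1.043) + Φ(-5.696) = 0.8515 + 0.0000 = 0.8515.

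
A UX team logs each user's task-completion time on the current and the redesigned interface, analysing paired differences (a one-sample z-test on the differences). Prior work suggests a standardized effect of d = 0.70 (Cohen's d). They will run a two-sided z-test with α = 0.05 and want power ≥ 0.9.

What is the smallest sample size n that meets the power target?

For power 0.9 need Φ(δ − z_{0.025}) = 0.9, so δ = z_{0.025} + z_{0.10} = 1.960 + 1.282 = 3.242.
(For δ > 0 the lower-tail rejection region contributes negligibly to power, so the one-term inversion is standard.)
δ = d·√n ⇒ n = (δ/d)² = (3.242 / 0.70)² = 21.44.
Rounding up, n = 22.

n = 22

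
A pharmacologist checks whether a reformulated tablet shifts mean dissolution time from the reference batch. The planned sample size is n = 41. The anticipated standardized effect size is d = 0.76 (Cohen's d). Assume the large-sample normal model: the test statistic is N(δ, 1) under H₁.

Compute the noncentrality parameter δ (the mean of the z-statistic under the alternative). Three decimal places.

The noncentrality parameter scales effect size by the design's sample-size factor: δ = d·√n = 0.76 × √41 = 4.8664

δ ≈ 4.866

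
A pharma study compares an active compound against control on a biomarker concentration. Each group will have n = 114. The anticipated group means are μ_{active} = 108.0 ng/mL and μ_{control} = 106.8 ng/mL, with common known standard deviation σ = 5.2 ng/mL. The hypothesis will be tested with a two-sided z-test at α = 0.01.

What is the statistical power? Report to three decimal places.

Power ≈ 0.202

Standardized effect: d = |μ_{active} − μ_{control}| / σ = |108.0 − 106.8| / 5.2 = 0.2308
Noncentrality parameter: δ = d·√(n/2) = 0.2308 × √(114/2) = 1.7423
Critical value for a two-sided test at α = 0.01: z_{α/2} = 2.576.
Power = Φ(δ − 2.576) + Φ(−δ − 2.576) = Φ(-0.834) + Φ(-4.318) = 0.2023 + 0.0000 = 0.2023.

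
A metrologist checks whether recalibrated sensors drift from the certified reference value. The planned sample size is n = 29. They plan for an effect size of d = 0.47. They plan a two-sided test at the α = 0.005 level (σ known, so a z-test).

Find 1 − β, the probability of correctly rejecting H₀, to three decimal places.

Power ≈ 0.391

Noncentrality parameter: δ = d·√n = 0.47 × √29 = 2.5310
Two-sided α = 0.005 → critical value z_{0.0025} = 2.807.
Power = Φ(δ − 2.807) + Φ(−δ − 2.807) = Φ(-0.276) + Φ(-5.338) = 0.3913 + 0.0000 = 0.3913.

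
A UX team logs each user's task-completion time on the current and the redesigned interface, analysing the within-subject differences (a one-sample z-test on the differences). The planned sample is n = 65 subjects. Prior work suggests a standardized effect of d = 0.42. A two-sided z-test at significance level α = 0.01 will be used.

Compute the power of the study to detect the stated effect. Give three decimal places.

Noncentrality parameter: δ = d·√n = 0.42 × √65 = 3.3861
Two-sided α = 0.01 → critical value z_{0.005} = 2.576.
Power = Φ(δ − 2.576) + Φ(−δ − 2.576) = Φ(0.810) + Φ(-5.962) = 0.7911 + 0.0000 = 0.7911.

Power ≈ 0.791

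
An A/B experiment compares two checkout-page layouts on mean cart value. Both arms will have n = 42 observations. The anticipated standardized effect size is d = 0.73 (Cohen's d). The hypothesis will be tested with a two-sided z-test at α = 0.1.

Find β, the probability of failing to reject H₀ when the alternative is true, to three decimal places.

β ≈ 0.045

Noncentrality parameter: δ = d·√(n/2) = 0.73 × √(42/2) = 3.3453
Critical value for a two-sided test at α = 0.1: z_{α/2} = 1.645.
Power = Φ(δ − 1.645) + Φ(−δ − 1.645) = Φ(1.700) + Φ(-4.990) = 0.9555 + 0.0000 = 0.9555.
Type II error: β = 1 − power = 1 − 0.9555 = 0.0445.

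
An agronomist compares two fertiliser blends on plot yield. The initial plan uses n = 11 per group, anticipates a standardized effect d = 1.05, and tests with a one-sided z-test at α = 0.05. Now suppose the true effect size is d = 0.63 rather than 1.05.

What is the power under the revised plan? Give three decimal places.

Power ≈ 0.434

With d = 0.63: δ = d·√(n/2) = 0.63 × √(11/2) = 1.4775. Critical value z_{0.05} = 1.645.
Revised power = Φ(δ − 1.645) = Φ(-0.167) = 0.4335.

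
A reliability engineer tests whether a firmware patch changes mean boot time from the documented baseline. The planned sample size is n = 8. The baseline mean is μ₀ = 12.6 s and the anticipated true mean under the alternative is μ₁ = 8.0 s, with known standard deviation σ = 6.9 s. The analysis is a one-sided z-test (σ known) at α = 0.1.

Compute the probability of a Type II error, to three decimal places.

Standardized effect: d = |μ₁ − μ₀| / σ = |8.0 − 12.6| / 6.9 = 0.6667
Noncentrality parameter: δ = d·√n = 0.6667 × √8 = 1.8856
Critical value for a one-sided test at α = 0.1: z_α = 1.282.
Power = P(Z > 1.282 − δ) = Φ(0.604) = 0.7271.
Type II error: β = 1 − power = 1 − 0.7271 = 0.2729.

β ≈ 0.273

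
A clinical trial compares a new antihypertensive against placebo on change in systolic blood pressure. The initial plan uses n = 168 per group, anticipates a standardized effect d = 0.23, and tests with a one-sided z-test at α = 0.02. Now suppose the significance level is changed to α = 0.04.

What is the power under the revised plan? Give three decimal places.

Power ≈ 0.640

δ = d·√(n/2) = 0.23 × √(168/2) = 2.1080 (unchanged). New critical value: z_{0.04} = 1.751.
Revised power = P(Z > 1.751 − δ) = Φ(0.357) = 0.6396.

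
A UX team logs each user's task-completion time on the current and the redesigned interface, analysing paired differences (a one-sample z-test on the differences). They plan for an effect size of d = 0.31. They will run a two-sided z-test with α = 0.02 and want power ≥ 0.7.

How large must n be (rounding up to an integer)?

n = 85

Set Φ(δ − 2.326) = 0.7; then δ − 2.326 = Φ⁻¹(0.7) = 0.524, giving δ = 2.851.
(Ignoring the negligible lower-tail rejection probability gives the usual closed-form inversion.)
δ = d·√n ⇒ n = (δ/d)² = (2.851 / 0.31)² = 84.57.
Round up to the next whole unit.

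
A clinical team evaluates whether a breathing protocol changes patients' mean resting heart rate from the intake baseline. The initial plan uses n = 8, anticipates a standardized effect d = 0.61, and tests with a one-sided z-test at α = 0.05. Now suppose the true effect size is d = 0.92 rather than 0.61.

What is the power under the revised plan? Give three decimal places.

With d = 0.92: δ = d·√n = 0.92 × √8 = 2.6022. Critical value z_{0.05} = 1.645.
Revised power = Φ(δ − 1.645) = Φ(0.957) = 0.8308.

Power ≈ 0.831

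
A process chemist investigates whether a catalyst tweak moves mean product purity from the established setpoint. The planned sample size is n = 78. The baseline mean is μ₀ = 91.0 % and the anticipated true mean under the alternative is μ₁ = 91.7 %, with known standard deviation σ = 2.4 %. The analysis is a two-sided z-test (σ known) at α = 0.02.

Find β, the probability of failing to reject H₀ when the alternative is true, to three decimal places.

Standardized effect: d = |μ₁ − μ₀| / σ = |91.7 − 91.0| / 2.4 = 0.2917
Noncentrality parameter: δ = d·√n = 0.2917 × √78 = 2.5759
Critical value for a two-sided test at α = 0.02: z_{α/2} = 2.326.
Power = Φ(δ − 2.326) + Φ(−δ − 2.326) = Φ(0.250) + Φ(-4.902) = 0.5985 + 0.0000 = 0.5985.
Type II error: β = 1 − power = 1 − 0.5985 = 0.4015.

β ≈ 0.401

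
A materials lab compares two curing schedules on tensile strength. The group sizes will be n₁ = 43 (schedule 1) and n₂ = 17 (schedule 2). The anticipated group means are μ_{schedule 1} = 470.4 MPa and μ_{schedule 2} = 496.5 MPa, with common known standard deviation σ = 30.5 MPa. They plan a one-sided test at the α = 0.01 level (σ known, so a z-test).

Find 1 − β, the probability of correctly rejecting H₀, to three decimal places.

Power ≈ 0.746

Standardized effect: d = |μ_{schedule 1} − μ_{schedule 2}| / σ = |470.4 − 496.5| / 30.5 = 0.8557
Noncentrality parameter: δ = d / √(1/n₁ + 1/n₂) = 0.8557 / √(1/43 + 1/17) = 2.9869
One-sided α = 0.01 → critical value z_{0.01} = 2.326.
Power = Φ(δ − 2.326) = Φ(0.661) = 0.7456.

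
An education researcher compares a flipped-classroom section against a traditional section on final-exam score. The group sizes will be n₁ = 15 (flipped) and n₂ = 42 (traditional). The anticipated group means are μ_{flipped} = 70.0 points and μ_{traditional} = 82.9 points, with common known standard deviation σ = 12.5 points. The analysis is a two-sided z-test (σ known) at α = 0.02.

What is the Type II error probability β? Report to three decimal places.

β ≈ 0.135

Standardized effect: d = |μ_{flipped} − μ_{traditional}| / σ = |70.0 − 82.9| / 12.5 = 1.0320
Noncentrality parameter: δ = d / √(1/n₁ + 1/n₂) = 1.0320 / √(1/15 + 1/42) = 3.4309
Critical value for a two-sided test at α = 0.02: z_{α/2} = 2.326.
Power = Φ(δ − 2.326) + Φ(−δ − 2.326) = Φ(1.105) + Φ(-5.757) = 0.8653 + 0.0000 = 0.8653.
Type II error: β = 1 − power = 1 − 0.8653 = 0.1347.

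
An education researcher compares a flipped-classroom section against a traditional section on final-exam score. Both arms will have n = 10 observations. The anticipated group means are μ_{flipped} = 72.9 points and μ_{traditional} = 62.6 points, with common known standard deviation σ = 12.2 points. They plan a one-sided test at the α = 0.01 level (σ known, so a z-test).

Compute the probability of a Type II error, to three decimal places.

β ≈ 0.669

Standardized effect: d = |μ_{flipped} − μ_{traditional}| / σ = |72.9 − 62.6| / 12.2 = 0.8443
Noncentrality parameter: δ = d·√(n/2) = 0.8443 × √(10/2) = 1.8878
One-sided α = 0.01 → critical value z_{0.01} = 2.326.
Power = Φ(δ − 2.326) = Φ(-0.439) = 0.3305.
Type II error: β = 1 − power = 1 − 0.3305 = 0.6695.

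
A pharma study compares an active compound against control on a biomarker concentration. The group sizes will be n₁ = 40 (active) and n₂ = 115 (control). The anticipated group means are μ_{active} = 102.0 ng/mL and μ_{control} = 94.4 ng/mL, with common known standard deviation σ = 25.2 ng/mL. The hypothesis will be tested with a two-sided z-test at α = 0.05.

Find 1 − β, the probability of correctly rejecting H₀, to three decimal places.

Standardized effect: d = |μ_{active} − μ_{control}| / σ = |102.0 − 94.4| / 25.2 = 0.3016
Noncentrality parameter: δ = d / √(1/n₁ + 1/n₂) = 0.3016 / √(1/40 + 1/115) = 1.6430
Two-sided α = 0.05 → critical value z_{0.025} = 1.960.
Power = Φ(δ − 1.960) + Φ(−δ − 1.960) = Φ(-0.317) + Φ(-3.603) = 0.3756 + 0.0002 = 0.3758.

Power ≈ 0.376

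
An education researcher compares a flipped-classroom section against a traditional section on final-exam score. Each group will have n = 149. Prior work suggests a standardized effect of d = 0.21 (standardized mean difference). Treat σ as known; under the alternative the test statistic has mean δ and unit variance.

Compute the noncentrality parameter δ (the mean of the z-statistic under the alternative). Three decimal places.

δ ≈ 1.813

The noncentrality parameter scales effect size by the design's sample-size factor: δ = d·√(n/2) = 0.21 × √(149/2) = 1.8126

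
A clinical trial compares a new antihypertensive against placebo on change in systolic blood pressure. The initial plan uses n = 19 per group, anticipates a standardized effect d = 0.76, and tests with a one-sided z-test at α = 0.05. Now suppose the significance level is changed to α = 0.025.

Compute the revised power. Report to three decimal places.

Power ≈ 0.649

δ = d·√(n/2) = 0.76 × √(19/2) = 2.3425 (unchanged). New critical value: z_{0.025} = 1.960.
Revised power = Φ(δ − 1.960) = Φ(0.383) = 0.6490.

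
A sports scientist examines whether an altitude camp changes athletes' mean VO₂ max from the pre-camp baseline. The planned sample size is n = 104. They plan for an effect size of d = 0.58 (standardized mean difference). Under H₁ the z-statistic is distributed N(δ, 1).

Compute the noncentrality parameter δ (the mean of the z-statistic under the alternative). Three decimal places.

δ ≈ 5.915

The noncentrality parameter scales effect size by the design's sample-size factor: δ = d·√n = 0.58 × √104 = 5.9149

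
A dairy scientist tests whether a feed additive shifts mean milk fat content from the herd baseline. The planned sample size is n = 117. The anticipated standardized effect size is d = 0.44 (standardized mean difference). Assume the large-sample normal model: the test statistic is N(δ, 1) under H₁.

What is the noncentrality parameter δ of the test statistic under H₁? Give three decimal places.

δ = d·√n = 0.44 × √117 = 4.7593

δ ≈ 4.759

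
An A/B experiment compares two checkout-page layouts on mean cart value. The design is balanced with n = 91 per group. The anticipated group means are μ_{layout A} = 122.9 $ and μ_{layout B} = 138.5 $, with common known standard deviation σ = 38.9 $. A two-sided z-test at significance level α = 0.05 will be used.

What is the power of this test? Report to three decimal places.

Power ≈ 0.772

Standardized effect: d = |μ_{layout A} − μ_{layout B}| / σ = |122.9 − 138.5| / 38.9 = 0.4010
Noncentrality parameter: δ = d·√(n/2) = 0.4010 × √(91/2) = 2.7051
Two-sided α = 0.05 → critical value z_{0.025} = 1.960.
Power = Φ(δ − 1.960) + Φ(−δ − 1.960) = Φ(0.745) + Φ(-4.665) = 0.7719 + 0.0000 = 0.7719.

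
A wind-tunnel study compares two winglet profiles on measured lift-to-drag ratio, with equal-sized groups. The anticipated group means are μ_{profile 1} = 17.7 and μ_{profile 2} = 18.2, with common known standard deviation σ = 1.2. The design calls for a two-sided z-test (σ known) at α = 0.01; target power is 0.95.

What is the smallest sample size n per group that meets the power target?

n = 206 per group

Standardized effect: d = |μ_{profile 1} − μ_{profile 2}| / σ = |17.7 − 18.2| / 1.2 = 0.4167
For power 0.95 need Φ(δ − z_{0.005}) = 0.95, so δ = z_{0.005} + z_{0.05} = 2.576 + 1.645 = 4.221.
(For δ > 0 the lower-tail rejection region contributes negligibly to power, so the one-term inversion is standard.)
δ = d·√(n/2) ⇒ n = 2(δ/d)² = 2 × (4.221 / 0.4167)² = 205.22.
Round up to the next whole unit.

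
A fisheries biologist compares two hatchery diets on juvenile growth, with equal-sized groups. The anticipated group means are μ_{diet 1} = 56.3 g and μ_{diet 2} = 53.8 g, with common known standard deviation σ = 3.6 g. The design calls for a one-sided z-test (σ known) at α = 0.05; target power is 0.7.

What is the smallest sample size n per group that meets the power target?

Standardized effect: d = |μ_{diet 1} − μ_{diet 2}| / σ = |56.3 − 53.8| / 3.6 = 0.6944
For power 0.7 need Φ(δ − z_{0.05}) = 0.7, so δ = z_{0.05} + z_{0.30} = 1.645 + 0.524 = 2.169.
δ = d·√(n/2) ⇒ n = 2(δ/d)² = 2 × (2.169 / 0.6944)² = 19.52.
Rounding up, n = 20 per group.

n = 20 per group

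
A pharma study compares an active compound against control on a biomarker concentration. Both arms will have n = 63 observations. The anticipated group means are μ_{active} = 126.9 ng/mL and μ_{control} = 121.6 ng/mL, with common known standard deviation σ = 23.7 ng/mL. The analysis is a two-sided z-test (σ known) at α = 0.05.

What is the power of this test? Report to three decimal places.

Standardized effect: d = |μ_{active} − μ_{control}| / σ = |126.9 − 121.6| / 23.7 = 0.2236
Noncentrality parameter: δ = d·√(n/2) = 0.2236 × √(63/2) = 1.2551
Critical value for a two-sided test at α = 0.05: z_{α/2} = 1.960.
Power = Φ(δ − 1.960) + Φ(−δ − 1.960) = Φ(-0.705) + Φ(-3.215) = 0.2405 + 0.0007 = 0.2411.

Power ≈ 0.241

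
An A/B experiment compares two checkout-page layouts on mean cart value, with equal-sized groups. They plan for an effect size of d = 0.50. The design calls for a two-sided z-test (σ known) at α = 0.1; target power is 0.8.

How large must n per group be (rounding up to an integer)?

Set Φ(δ − 1.645) = 0.8; then δ − 1.645 = Φ⁻¹(0.8) = 0.842, giving δ = 2.486.
(Ignoring the negligible lower-tail rejection probability gives the usual closed-form inversion.)
δ = d·√(n/2) ⇒ n = 2(δ/d)² = 2 × (2.486 / 0.50)² = 49.46.
Round up to the next whole unit.

n = 50 per group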